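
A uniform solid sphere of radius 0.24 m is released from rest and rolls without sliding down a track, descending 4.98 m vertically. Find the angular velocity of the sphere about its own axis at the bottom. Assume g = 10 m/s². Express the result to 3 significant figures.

ω ≈ 35.1 rad/s

With I = (2/5)MR², the ratio k = I/(MR²) is 0.4.
Pure rolling means v = ωR; then KE = ½Mv² + ½I(v/R)² = ½(1+k)Mv² = (7/10)Mv².
Energy conservation Mgh = ½(1+k)Mv² gives v = √(2gh/(1+k)) = √(2 × 10 × 4.98 / 1.4) = 8.435 m/s.
Then ω = v/R = 8.435 / 0.24 ≈ 35.1 rad/s.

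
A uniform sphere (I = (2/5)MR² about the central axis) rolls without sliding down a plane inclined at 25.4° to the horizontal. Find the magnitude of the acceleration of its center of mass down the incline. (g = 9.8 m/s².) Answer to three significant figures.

a ≈ 3.00 m/s²

Here I = (2/5)MR², so the shape factor k = I/(MR²) = 0.4.
Along the incline Mg sinθ − f = Ma, and torque about the center fR = Iα = kMR²(a/R) gives f = kMa.
Eliminating f: Mg sinθ = (1+k)Ma, so a = g sinθ/(1+k) = 9.8 × sin25.4° / 1.4 ≈ 3.00 m/s².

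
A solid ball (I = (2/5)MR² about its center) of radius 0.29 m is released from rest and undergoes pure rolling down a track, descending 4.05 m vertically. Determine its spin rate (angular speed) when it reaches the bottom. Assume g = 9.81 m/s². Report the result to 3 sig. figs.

For this body I = (2/5)MR², i.e. k = I/(MR²) = 0.4.
The rolling condition ω = v/R makes the rotational term ½I(v/R)² = ½kMv², so KE_total = ½(1+k)Mv² = (7/10)Mv².
Energy conservation Mgh = ½(1+k)Mv² gives v = √(2gh/(1+k)) = √(2 × 9.81 × 4.05 / 1.4) = 7.534 m/s.
Then ω = v/R = 7.534 / 0.29 ≈ 26.0 rad/s.

ω ≈ 26.0 rad/s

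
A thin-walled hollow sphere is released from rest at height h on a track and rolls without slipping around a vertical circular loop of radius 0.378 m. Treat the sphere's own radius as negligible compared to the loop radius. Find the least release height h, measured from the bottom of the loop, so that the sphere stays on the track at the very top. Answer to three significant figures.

The moment of inertia is (2/3)MR², giving k ≡ I/(MR²) = 2/3.
At the top of the loop, the minimum-contact condition is Mg = Mv_top²/r, so v_top² = gr.
With ω = v/R, the kinetic energy at speed v is ½(1+k)Mv² = (5/6)Mv².
Energy conservation from release (height h) to the top (height 2r): Mgh = Mg(2r) + (5/6)M·gr.
Thus h_min = 2r + (1+k)r/2 = r(2 + 1.667/2) = 0.378 × 2.833 ≈ 1.07 m.

h_min ≈ 1.07 m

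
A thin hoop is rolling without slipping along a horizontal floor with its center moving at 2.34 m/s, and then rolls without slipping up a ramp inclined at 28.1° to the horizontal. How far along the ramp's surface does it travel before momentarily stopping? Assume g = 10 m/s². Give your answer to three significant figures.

Here I = MR², so the shape factor k = I/(MR²) = 1.
Since it rolls without slipping, ω = v/R and KE = ½Mv² + ½Iω² = ½(1+k)Mv² = Mv².
Setting this equal to Mgh gives the vertical rise h = (1+k)v₀²/(2g) = 2×2.34²/(2×10) = 0.5476 m.
Along the incline, d = h/sinθ = 0.5476/sin28.1° ≈ 1.16 m.

d ≈ 1.16 m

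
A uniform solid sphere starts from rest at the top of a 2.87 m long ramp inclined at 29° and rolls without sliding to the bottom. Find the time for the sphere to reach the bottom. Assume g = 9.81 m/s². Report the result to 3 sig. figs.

Here I = (2/5)MR², so the shape factor k = I/(MR²) = 0.4.
Translational: Mg sinθ − f = Ma. Rotational about the CM: fR = Iα = kMRa, so f = kMa.
Hence a = g sinθ/(1+k) = 9.81×sin29°/1.4 = 3.397 m/s².
With constant a from rest, t = √(2L/a) = √(2·2.87/3.397) ≈ 1.30 s.

t ≈ 1.30 s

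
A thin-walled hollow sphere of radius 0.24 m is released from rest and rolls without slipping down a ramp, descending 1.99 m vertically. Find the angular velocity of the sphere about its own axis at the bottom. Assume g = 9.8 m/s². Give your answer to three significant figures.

ω ≈ 20.2 rad/s

Here I = (2/3)MR², so the shape factor k = I/(MR²) = 2/3.
Pure rolling means v = ωR; then KE = ½Mv² + ½I(v/R)² = ½(1+k)Mv² = (5/6)Mv².
Energy conservation Mgh = ½(1+k)Mv² gives v = √(2gh/(1+k)) = √(2 × 9.8 × 1.99 / 1.667) = 4.838 m/s.
Then ω = v/R = 4.838 / 0.24 ≈ 20.2 rad/s.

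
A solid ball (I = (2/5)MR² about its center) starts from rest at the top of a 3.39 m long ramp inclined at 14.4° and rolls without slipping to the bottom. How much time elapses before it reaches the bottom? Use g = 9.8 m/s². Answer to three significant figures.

For this body I = (2/5)MR², i.e. k = I/(MR²) = 0.4.
Newton's second law down the slope: Mg sinθ − f = Ma. The torque equation fR = Iα (with α = a/R) gives f = kMa.
Hence a = g sinθ/(1+k) = 9.8×sin14.4°/1.4 = 1.741 m/s².
With constant a from rest, t = √(2L/a) = √(2·3.39/1.741) ≈ 1.97 s.

t ≈ 1.97 s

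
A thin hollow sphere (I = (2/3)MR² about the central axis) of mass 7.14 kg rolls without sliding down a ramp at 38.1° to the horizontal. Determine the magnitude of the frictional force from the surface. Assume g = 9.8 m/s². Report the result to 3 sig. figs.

The moment of inertia is (2/3)MR², giving k ≡ I/(MR²) = 2/3.
Newton's second law down the slope: Mg sinθ − f = Ma. The torque equation fR = Iα (with α = a/R) gives f = kMa.
Combining, a = g sinθ/(1+k) and f = kMa = kMg sinθ/(1+k).
f = (2/3) × 7.14 × 9.8 × sin38.1° / 1.667 ≈ 17.3 N.

f ≈ 17.3 N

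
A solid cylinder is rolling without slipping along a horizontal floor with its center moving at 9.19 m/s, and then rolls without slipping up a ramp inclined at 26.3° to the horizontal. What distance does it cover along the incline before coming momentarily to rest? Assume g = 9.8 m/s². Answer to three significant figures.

d ≈ 14.6 m

With I = (1/2)MR², the ratio k = I/(MR²) is 0.5.
Rolling without slipping gives ω = v/R, so the total kinetic energy is ½Mv² + ½Iω² = ½(1+k)Mv² = (3/4)Mv².
Setting this equal to Mgh gives the vertical rise h = (1+k)v₀²/(2g) = 1.5×9.19²/(2×9.8) = 6.463 m.
The distance along the slope is d = h/sinθ = 6.463/sin26.3° ≈ 14.6 m.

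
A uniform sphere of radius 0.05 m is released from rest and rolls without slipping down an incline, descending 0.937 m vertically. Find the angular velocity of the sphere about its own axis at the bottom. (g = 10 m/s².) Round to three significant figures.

ω ≈ 73.2 rad/s

With I = (2/5)MR², the ratio k = I/(MR²) is 0.4.
Since it rolls without slipping, ω = v/R and KE = ½Mv² + ½Iω² = ½(1+k)Mv² = (7/10)Mv².
Energy conservation Mgh = ½(1+k)Mv² gives v = √(2gh/(1+k)) = √(2 × 10 × 0.937 / 1.4) = 3.659 m/s.
Then ω = v/R = 3.659 / 0.05 ≈ 73.2 rad/s.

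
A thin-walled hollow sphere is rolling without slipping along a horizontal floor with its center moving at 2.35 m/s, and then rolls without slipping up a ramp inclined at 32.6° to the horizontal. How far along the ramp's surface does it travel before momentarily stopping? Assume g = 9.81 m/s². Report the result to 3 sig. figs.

For this body I = (2/3)MR², i.e. k = I/(MR²) = 2/3.
Rolling without slipping gives ω = v/R, so the total kinetic energy is ½Mv² + ½Iω² = ½(1+k)Mv² = (5/6)Mv².
Setting this equal to Mgh gives the vertical rise h = (1+k)v₀²/(2g) = 1.667×2.35²/(2×9.81) = 0.4691 m.
Along the incline, d = h/sinθ = 0.4691/sin32.6° ≈ 0.871 m.

d ≈ 0.871 m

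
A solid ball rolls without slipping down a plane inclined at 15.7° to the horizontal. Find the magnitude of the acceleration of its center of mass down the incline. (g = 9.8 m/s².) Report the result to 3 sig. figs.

a ≈ 1.89 m/s²

The moment of inertia is (2/5)MR², giving k ≡ I/(MR²) = 0.4.
Along the incline Mg sinθ − f = Ma, and torque about the center fR = Iα = kMR²(a/R) gives f = kMa.
Eliminating f: Mg sinθ = (1+k)Ma, so a = g sinθ/(1+k) = 9.8 × sin15.7° / 1.4 ≈ 1.89 m/s².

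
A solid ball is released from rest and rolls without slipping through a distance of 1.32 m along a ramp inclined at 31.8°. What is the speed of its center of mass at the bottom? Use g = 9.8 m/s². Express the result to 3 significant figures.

Here I = (2/5)MR², so the shape factor k = I/(MR²) = 0.4.
The rolling condition ω = v/R makes the rotational term ½I(v/R)² = ½kMv², so KE_total = ½(1+k)Mv² = (7/10)Mv².
The vertical drop is h = L sinθ = 1.32 × sin31.8° = 0.6956 m.
Setting Mgh = (7/10)Mv² gives v = √(2gh/(1+k)) = √(2·9.8·0.6956/1.4) ≈ 3.12 m/s.

v ≈ 3.12 m/s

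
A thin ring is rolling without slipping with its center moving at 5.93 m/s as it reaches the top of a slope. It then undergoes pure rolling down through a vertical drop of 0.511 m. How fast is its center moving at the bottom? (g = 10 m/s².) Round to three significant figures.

v ≈ 6.35 m/s

The moment of inertia is MR², giving k ≡ I/(MR²) = 1.
Pure rolling means v = ωR; then KE = ½Mv² + ½I(v/R)² = ½(1+k)Mv² = Mv².
Conserving energy between top and bottom: Mv² = Mv₀² + Mgh, hence v² = v₀² + 2gh/(1+k).
v = √(5.93² + 2×10×0.511/2) = √40.27 ≈ 6.35 m/s.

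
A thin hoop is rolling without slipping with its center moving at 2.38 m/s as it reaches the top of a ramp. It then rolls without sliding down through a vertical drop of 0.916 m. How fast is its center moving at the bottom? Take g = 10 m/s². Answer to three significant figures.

Here I = MR², so the shape factor k = I/(MR²) = 1.
Rolling without slipping gives ω = v/R, so the total kinetic energy is ½Mv² + ½Iω² = ½(1+k)Mv² = Mv².
Energy conservation: Mv₀² + Mgh = Mv², so v² = v₀² + 2gh/(1+k).
v = √(2.38² + 2×10×0.916/2) = √14.82 ≈ 3.85 m/s.

v ≈ 3.85 m/s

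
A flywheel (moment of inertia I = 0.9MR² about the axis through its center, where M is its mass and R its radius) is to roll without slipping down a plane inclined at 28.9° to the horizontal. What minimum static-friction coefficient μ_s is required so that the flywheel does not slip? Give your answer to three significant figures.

With I = 0.9MR², the ratio k = I/(MR²) is 0.9.
Newton's second law down the slope: Mg sinθ − f = Ma. The torque equation fR = Iα (with α = a/R) gives f = kMa.
These give a = g sinθ/(1+k) and the required friction f = kMg sinθ/(1+k).
The normal force is N = Mg cosθ, so μ_min = f/N = k tanθ/(1+k).
μ_min = 0.9 × tan28.9° / 1.9 ≈ 0.261.

μ_min ≈ 0.261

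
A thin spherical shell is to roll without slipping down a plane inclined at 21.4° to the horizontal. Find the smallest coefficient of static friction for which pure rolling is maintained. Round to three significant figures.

Here I = (2/3)MR², so the shape factor k = I/(MR²) = 2/3.
Translational: Mg sinθ − f = Ma. Rotational about the CM: fR = Iα = kMRa, so f = kMa.
These give a = g sinθ/(1+k) and the required friction f = kMg sinθ/(1+k).
The normal force is N = Mg cosθ, so μ_min = f/N = k tanθ/(1+k).
μ_min = (2/3) × tan21.4° / 1.667 ≈ 0.157.

μ_min ≈ 0.157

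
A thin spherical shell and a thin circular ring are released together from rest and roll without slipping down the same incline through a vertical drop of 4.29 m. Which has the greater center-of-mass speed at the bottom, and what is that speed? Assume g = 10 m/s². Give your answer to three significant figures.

the thin spherical shell, at v ≈ 7.17 m/s

For rolling without slipping, Mgh = ½(1+k)Mv² where k = I/(MR²), so v = √(2gh/(1+k)).
Thin spherical shell: k = 2/3, giving v = √(2×10×4.29/1.667) = 7.175 m/s.
Thin circular ring: k = 1, giving v = √(2×10×4.29/2) = 6.55 m/s.
The smaller k wins: the thin spherical shell, at ≈ 7.17 m/s.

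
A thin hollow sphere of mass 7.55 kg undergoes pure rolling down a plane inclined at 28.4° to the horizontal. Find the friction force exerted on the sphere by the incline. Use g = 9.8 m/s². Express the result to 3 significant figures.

f ≈ 14.1 N

Here I = (2/3)MR², so the shape factor k = I/(MR²) = 2/3.
Along the incline Mg sinθ − f = Ma, and torque about the center fR = Iα = kMR²(a/R) gives f = kMa.
Combining, a = g sinθ/(1+k) and f = kMa = kMg sinθ/(1+k).
f = (2/3) × 7.55 × 9.8 × sin28.4° / 1.667 ≈ 14.1 N.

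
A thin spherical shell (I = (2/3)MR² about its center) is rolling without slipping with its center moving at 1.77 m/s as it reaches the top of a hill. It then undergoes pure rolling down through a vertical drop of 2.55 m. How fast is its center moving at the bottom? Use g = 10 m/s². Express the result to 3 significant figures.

For this body I = (2/3)MR², i.e. k = I/(MR²) = 2/3.
Rolling without slipping gives ω = v/R, so the total kinetic energy is ½Mv² + ½Iω² = ½(1+k)Mv² = (5/6)Mv².
Conserving energy between top and bottom: (5/6)Mv² = (5/6)Mv₀² + Mgh, hence v² = v₀² + 2gh/(1+k).
v = √(1.77² + 2×10×2.55/1.667) = √33.73 ≈ 5.81 m/s.

v ≈ 5.81 m/s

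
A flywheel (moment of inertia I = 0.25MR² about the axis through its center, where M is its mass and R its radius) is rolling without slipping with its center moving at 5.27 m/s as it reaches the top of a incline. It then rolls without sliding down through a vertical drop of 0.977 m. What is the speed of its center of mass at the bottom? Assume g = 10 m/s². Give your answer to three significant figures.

v ≈ 6.59 m/s

With I = 0.25MR², the ratio k = I/(MR²) is 0.25.
Since it rolls without slipping, ω = v/R and KE = ½Mv² + ½Iω² = ½(1+k)Mv² = (5/8)Mv².
Energy conservation: (5/8)Mv₀² + Mgh = (5/8)Mv², so v² = v₀² + 2gh/(1+k).
v = √(5.27² + 2×10×0.977/1.25) = √43.4 ≈ 6.59 m/s.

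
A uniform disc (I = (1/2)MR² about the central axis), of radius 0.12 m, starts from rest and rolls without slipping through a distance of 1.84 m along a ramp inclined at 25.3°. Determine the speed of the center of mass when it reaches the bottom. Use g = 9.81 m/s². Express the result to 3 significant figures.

v ≈ 3.21 m/s

Here I = (1/2)MR², so the shape factor k = I/(MR²) = 0.5.
Rolling without slipping gives ω = v/R, so the total kinetic energy is ½Mv² + ½Iω² = ½(1+k)Mv² = (3/4)Mv².
The vertical drop is h = L sinθ = 1.84 × sin25.3° = 0.7863 m.
Energy conservation: Mgh = (3/4)Mv², so v = √(2gh/(1+k)) = √(2 × 9.81 × 0.7863 / 1.5) ≈ 3.21 m/s.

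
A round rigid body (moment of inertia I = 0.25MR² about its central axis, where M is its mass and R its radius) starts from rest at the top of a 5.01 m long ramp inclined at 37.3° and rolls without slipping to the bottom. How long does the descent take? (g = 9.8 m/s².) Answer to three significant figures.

Here I = 0.25MR², so the shape factor k = I/(MR²) = 0.25.
Translational: Mg sinθ − f = Ma. Rotational about the CM: fR = Iα = kMRa, so f = kMa.
Hence a = g sinθ/(1+k) = 9.8×sin37.3°/1.25 = 4.751 m/s².
With constant a from rest, t = √(2L/a) = √(2·5.01/4.751) ≈ 1.45 s.

t ≈ 1.45 s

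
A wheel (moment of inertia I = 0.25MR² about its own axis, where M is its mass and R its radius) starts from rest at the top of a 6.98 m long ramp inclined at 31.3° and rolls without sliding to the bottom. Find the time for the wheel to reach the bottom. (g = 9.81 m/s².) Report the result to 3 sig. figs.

t ≈ 1.85 s

For this body I = 0.25MR², i.e. k = I/(MR²) = 0.25.
Along the incline Mg sinθ − f = Ma, and torque about the center fR = Iα = kMR²(a/R) gives f = kMa.
Hence a = g sinθ/(1+k) = 9.81×sin31.3°/1.25 = 4.077 m/s².
Starting from rest, L = ½at², so t = √(2L/a) = √(2×6.98/4.077) ≈ 1.85 s.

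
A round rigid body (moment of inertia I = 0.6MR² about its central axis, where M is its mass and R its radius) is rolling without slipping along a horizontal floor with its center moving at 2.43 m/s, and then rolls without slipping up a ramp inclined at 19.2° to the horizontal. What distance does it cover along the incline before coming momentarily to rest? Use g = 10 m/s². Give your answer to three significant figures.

d ≈ 1.44 m

The moment of inertia is 0.6MR², giving k ≡ I/(MR²) = 0.6.
Pure rolling means v = ωR; then KE = ½Mv² + ½I(v/R)² = ½(1+k)Mv² = (4/5)Mv².
Setting this equal to Mgh gives the vertical rise h = (1+k)v₀²/(2g) = 1.6×2.43²/(2×10) = 0.4724 m.
The distance along the slope is d = h/sinθ = 0.4724/sin19.2° ≈ 1.44 m.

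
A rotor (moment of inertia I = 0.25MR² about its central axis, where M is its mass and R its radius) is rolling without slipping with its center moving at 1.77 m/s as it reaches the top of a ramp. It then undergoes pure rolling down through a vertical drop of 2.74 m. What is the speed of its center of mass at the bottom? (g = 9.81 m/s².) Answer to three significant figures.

v ≈ 6.79 m/s

The moment of inertia is 0.25MR², giving k ≡ I/(MR²) = 0.25.
Since it rolls without slipping, ω = v/R and KE = ½Mv² + ½Iω² = ½(1+k)Mv² = (5/8)Mv².
Conserving energy between top and bottom: (5/8)Mv² = (5/8)Mv₀² + Mgh, hence v² = v₀² + 2gh/(1+k).
v = √(1.77² + 2×9.81×2.74/1.25) = √46.14 ≈ 6.79 m/s.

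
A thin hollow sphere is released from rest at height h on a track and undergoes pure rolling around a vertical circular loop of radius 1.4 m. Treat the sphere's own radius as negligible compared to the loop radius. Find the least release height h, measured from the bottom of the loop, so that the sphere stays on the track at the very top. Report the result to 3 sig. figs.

The moment of inertia is (2/3)MR², giving k ≡ I/(MR²) = 2/3.
At the top of the loop, the minimum-contact condition is Mg = Mv_top²/r, so v_top² = gr.
With ω = v/R, the kinetic energy at speed v is ½(1+k)Mv² = (5/6)Mv².
Energy conservation from release (height h) to the top (height 2r): Mgh = Mg(2r) + (5/6)M·gr.
Thus h_min = 2r + (1+k)r/2 = r(2 + 1.667/2) = 1.4 × 2.833 ≈ 3.97 m.

h_min ≈ 3.97 m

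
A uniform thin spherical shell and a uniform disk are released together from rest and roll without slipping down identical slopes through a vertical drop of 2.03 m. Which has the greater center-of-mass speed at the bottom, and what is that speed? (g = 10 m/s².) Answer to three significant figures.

the uniform disk, at v ≈ 5.20 m/s

For rolling without slipping, Mgh = ½(1+k)Mv² where k = I/(MR²), so v = √(2gh/(1+k)).
Uniform thin spherical shell: k = 2/3, giving v = √(2×10×2.03/1.667) = 4.936 m/s.
Uniform disk: k = 0.5, giving v = √(2×10×2.03/1.5) = 5.203 m/s.
The smaller k wins: the uniform disk, at ≈ 5.20 m/s.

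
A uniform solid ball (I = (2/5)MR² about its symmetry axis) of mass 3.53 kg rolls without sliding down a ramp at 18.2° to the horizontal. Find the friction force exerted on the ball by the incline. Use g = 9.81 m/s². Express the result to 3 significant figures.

f ≈ 3.09 N

For this body I = (2/5)MR², i.e. k = I/(MR²) = 0.4.
Along the incline Mg sinθ − f = Ma, and torque about the center fR = Iα = kMR²(a/R) gives f = kMa.
Combining, a = g sinθ/(1+k) and f = kMa = kMg sinθ/(1+k).
f = 0.4 × 3.53 × 9.81 × sin18.2° / 1.4 ≈ 3.09 N.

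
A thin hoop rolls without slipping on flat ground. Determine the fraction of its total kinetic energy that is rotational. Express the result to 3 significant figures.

fraction ≈ 0.500

With I = MR², the ratio k = I/(MR²) is 1.
Since ω = v/R, the translational part is ½Mv² and the rotational part is ½I(v/R)² = ½kMv²; the total is ½(1+k)Mv².
The rotational fraction is therefore k/(1+k) = 1/2 ≈ 0.500.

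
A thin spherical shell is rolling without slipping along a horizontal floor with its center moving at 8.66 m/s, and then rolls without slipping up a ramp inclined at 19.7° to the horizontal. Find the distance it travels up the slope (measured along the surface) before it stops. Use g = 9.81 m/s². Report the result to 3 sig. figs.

d ≈ 18.9 m

The moment of inertia is (2/3)MR², giving k ≡ I/(MR²) = 2/3.
Rolling without slipping gives ω = v/R, so the total kinetic energy is ½Mv² + ½Iω² = ½(1+k)Mv² = (5/6)Mv².
Setting this equal to Mgh gives the vertical rise h = (1+k)v₀²/(2g) = 1.667×8.66²/(2×9.81) = 6.371 m.
Along the incline, d = h/sinθ = 6.371/sin19.7° ≈ 18.9 m.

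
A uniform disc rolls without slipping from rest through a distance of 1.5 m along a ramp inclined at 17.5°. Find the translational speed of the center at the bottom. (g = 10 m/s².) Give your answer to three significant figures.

v ≈ 2.45 m/s

Here I = (1/2)MR², so the shape factor k = I/(MR²) = 0.5.
The rolling condition ω = v/R makes the rotational term ½I(v/R)² = ½kMv², so KE_total = ½(1+k)Mv² = (3/4)Mv².
The vertical drop is h = L sinθ = 1.5 × sin17.5° = 0.4511 m.
Setting Mgh = (3/4)Mv² gives v = √(2gh/(1+k)) = √(2·10·0.4511/1.5) ≈ 2.45 m/s.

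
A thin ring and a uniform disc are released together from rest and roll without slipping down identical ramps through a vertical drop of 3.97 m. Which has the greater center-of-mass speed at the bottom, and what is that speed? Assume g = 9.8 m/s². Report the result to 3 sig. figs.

For rolling without slipping, Mgh = ½(1+k)Mv² where k = I/(MR²), so v = √(2gh/(1+k)).
Thin ring: k = 1, giving v = √(2×9.8×3.97/2) = 6.237 m/s.
Uniform disc: k = 0.5, giving v = √(2×9.8×3.97/1.5) = 7.202 m/s.
The smaller k wins: the uniform disc, at ≈ 7.20 m/s.

the uniform disc, at v ≈ 7.20 m/s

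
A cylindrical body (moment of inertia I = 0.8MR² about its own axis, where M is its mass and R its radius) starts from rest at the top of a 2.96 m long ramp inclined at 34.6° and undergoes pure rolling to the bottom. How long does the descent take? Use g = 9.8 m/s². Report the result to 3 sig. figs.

t ≈ 1.38 s

Here I = 0.8MR², so the shape factor k = I/(MR²) = 0.8.
Newton's second law down the slope: Mg sinθ − f = Ma. The torque equation fR = Iα (with α = a/R) gives f = kMa.
Hence a = g sinθ/(1+k) = 9.8×sin34.6°/1.8 = 3.092 m/s².
With constant a from rest, t = √(2L/a) = √(2·2.96/3.092) ≈ 1.38 s.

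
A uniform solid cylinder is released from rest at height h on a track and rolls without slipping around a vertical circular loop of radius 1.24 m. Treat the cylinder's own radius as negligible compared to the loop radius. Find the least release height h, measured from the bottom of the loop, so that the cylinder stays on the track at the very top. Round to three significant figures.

h_min ≈ 3.41 m

For this body I = (1/2)MR², i.e. k = I/(MR²) = 0.5.
At the top, contact is just lost when gravity alone supplies the centripetal force: Mg = Mv_top²/r, i.e. v_top² = gr.
With ω = v/R, the kinetic energy at speed v is ½(1+k)Mv² = (3/4)Mv².
Energy conservation from release (height h) to the top (height 2r): Mgh = Mg(2r) + (3/4)M·gr.
Thus h_min = 2r + (1+k)r/2 = r(2 + 1.5/2) = 1.24 × 2.75 ≈ 3.41 m.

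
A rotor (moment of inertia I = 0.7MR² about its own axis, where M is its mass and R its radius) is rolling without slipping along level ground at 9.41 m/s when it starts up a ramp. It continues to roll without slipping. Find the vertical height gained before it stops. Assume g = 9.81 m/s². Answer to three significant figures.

h ≈ 7.67 m

With I = 0.7MR², the ratio k = I/(MR²) is 0.7.
Rolling without slipping gives ω = v/R, so the total kinetic energy is ½Mv² + ½Iω² = ½(1+k)Mv² = (17/20)Mv².
All of this converts to potential energy at the highest point: (17/20)Mv₀² = Mgh.
Thus h = (1+k)v₀²/(2g) = 1.7 × 9.41² / (2 × 9.81) ≈ 7.67 m.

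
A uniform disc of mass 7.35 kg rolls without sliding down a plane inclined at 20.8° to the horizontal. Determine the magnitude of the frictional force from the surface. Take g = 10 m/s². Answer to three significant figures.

f ≈ 8.70 N

With I = (1/2)MR², the ratio k = I/(MR²) is 0.5.
Newton's second law down the slope: Mg sinθ − f = Ma. The torque equation fR = Iα (with α = a/R) gives f = kMa.
Combining, a = g sinθ/(1+k) and f = kMa = kMg sinθ/(1+k).
f = 0.5 × 7.35 × 10 × sin20.8° / 1.5 ≈ 8.70 N.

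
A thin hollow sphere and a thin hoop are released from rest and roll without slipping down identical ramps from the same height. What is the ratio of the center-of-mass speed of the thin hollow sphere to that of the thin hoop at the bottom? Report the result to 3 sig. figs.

v_ratio ≈ 1.10

Each satisfies Mgh = ½(1+k)Mv² with k = I/(MR²), so v ∝ 1/√(1+k).
For the thin hollow sphere k = 2/3; for the thin hoop k = 1.
v₁/v₂ = √((1+k₂)/(1+k₁)) = √(2/1.667) ≈ 1.10.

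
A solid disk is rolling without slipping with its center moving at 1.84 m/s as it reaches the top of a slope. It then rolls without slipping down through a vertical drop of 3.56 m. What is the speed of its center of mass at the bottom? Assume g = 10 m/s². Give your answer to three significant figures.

v ≈ 7.13 m/s

The moment of inertia is (1/2)MR², giving k ≡ I/(MR²) = 0.5.
Since it rolls without slipping, ω = v/R and KE = ½Mv² + ½Iω² = ½(1+k)Mv² = (3/4)Mv².
Energy conservation: (3/4)Mv₀² + Mgh = (3/4)Mv², so v² = v₀² + 2gh/(1+k).
v = √(1.84² + 2×10×3.56/1.5) = √50.85 ≈ 7.13 m/s.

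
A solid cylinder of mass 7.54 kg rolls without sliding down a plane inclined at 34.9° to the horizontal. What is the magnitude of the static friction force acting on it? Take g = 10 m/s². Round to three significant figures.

f ≈ 14.4 N

With I = (1/2)MR², the ratio k = I/(MR²) is 0.5.
Newton's second law down the slope: Mg sinθ − f = Ma. The torque equation fR = Iα (with α = a/R) gives f = kMa.
Combining, a = g sinθ/(1+k) and f = kMa = kMg sinθ/(1+k).
f = 0.5 × 7.54 × 10 × sin34.9° / 1.5 ≈ 14.4 N.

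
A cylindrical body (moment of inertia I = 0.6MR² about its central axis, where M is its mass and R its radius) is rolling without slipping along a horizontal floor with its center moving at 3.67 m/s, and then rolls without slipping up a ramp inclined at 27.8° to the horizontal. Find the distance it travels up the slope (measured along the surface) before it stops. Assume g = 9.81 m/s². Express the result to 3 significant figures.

d ≈ 2.36 m

Here I = 0.6MR², so the shape factor k = I/(MR²) = 0.6.
Pure rolling means v = ωR; then KE = ½Mv² + ½I(v/R)² = ½(1+k)Mv² = (4/5)Mv².
Setting this equal to Mgh gives the vertical rise h = (1+k)v₀²/(2g) = 1.6×3.67²/(2×9.81) = 1.098 m.
The distance along the slope is d = h/sinθ = 1.098/sin27.8° ≈ 2.36 m.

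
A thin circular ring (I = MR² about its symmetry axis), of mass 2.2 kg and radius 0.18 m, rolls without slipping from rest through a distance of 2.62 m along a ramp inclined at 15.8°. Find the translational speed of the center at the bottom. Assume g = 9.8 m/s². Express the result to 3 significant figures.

v ≈ 2.64 m/s

With I = MR², the ratio k = I/(MR²) is 1.
Rolling without slipping gives ω = v/R, so the total kinetic energy is ½Mv² + ½Iω² = ½(1+k)Mv² = Mv².
The vertical drop is h = L sinθ = 2.62 × sin15.8° = 0.7134 m.
Setting Mgh = Mv² gives v = √(2gh/(1+k)) = √(2·9.8·0.7134/2) ≈ 2.64 m/s.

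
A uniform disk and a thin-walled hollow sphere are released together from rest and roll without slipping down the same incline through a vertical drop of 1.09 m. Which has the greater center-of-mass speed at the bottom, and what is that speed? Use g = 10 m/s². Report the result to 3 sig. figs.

the uniform disk, at v ≈ 3.81 m/s

For rolling without slipping, Mgh = ½(1+k)Mv² where k = I/(MR²), so v = √(2gh/(1+k)).
Uniform disk: k = 0.5, giving v = √(2×10×1.09/1.5) = 3.812 m/s.
Thin-walled hollow sphere: k = 2/3, giving v = √(2×10×1.09/1.667) = 3.617 m/s.
The smaller k wins: the uniform disk, at ≈ 3.81 m/s.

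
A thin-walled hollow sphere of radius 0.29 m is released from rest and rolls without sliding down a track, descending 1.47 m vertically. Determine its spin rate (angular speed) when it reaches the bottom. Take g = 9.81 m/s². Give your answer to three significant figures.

The moment of inertia is (2/3)MR², giving k ≡ I/(MR²) = 2/3.
The rolling condition ω = v/R makes the rotational term ½I(v/R)² = ½kMv², so KE_total = ½(1+k)Mv² = (5/6)Mv².
Energy conservation Mgh = ½(1+k)Mv² gives v = √(2gh/(1+k)) = √(2 × 9.81 × 1.47 / 1.667) = 4.16 m/s.
Then ω = v/R = 4.16 / 0.29 ≈ 14.3 rad/s.

ω ≈ 14.3 rad/s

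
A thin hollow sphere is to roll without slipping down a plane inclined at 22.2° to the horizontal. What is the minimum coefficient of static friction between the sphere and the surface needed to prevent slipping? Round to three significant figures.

μ_min ≈ 0.163

For this body I = (2/3)MR², i.e. k = I/(MR²) = 2/3.
Along the incline Mg sinθ − f = Ma, and torque about the center fR = Iα = kMR²(a/R) gives f = kMa.
These give a = g sinθ/(1+k) and the required friction f = kMg sinθ/(1+k).
With N = Mg cosθ, the no-slip condition f ≤ μN gives μ_min = f/N = k tanθ/(1+k).
μ_min = (2/3) × tan22.2° / 1.667 ≈ 0.163.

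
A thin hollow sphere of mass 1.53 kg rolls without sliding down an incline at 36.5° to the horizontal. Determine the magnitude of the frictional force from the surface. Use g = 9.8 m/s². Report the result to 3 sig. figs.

For this body I = (2/3)MR², i.e. k = I/(MR²) = 2/3.
Translational: Mg sinθ − f = Ma. Rotational about the CM: fR = Iα = kMRa, so f = kMa.
Combining, a = g sinθ/(1+k) and f = kMa = kMg sinθ/(1+k).
f = (2/3) × 1.53 × 9.8 × sin36.5° / 1.667 ≈ 3.57 N.

f ≈ 3.57 N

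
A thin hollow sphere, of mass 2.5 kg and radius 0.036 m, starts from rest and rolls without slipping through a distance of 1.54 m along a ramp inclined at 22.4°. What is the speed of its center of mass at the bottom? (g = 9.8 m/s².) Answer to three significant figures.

For this body I = (2/3)MR², i.e. k = I/(MR²) = 2/3.
Since it rolls without slipping, ω = v/R and KE = ½Mv² + ½Iω² = ½(1+k)Mv² = (5/6)Mv².
The vertical drop is h = L sinθ = 1.54 × sin22.4° = 0.5868 m.
Energy conservation: Mgh = (5/6)Mv², so v = √(2gh/(1+k)) = √(2 × 9.8 × 0.5868 / 1.667) ≈ 2.63 m/s.

v ≈ 2.63 m/s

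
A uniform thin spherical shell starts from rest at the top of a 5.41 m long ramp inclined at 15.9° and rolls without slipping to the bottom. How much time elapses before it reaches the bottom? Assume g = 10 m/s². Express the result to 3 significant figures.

For this body I = (2/3)MR², i.e. k = I/(MR²) = 2/3.
Newton's second law down the slope: Mg sinθ − f = Ma. The torque equation fR = Iα (with α = a/R) gives f = kMa.
Hence a = g sinθ/(1+k) = 10×sin15.9°/1.667 = 1.644 m/s².
With constant a from rest, t = √(2L/a) = √(2·5.41/1.644) ≈ 2.57 s.

t ≈ 2.57 s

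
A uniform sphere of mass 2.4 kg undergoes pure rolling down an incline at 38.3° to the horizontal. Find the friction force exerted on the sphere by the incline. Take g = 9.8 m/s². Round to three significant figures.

Here I = (2/5)MR², so the shape factor k = I/(MR²) = 0.4.
Newton's second law down the slope: Mg sinθ − f = Ma. The torque equation fR = Iα (with α = a/R) gives f = kMa.
Combining, a = g sinθ/(1+k) and f = kMa = kMg sinθ/(1+k).
f = 0.4 × 2.4 × 9.8 × sin38.3° / 1.4 ≈ 4.16 N.

f ≈ 4.16 N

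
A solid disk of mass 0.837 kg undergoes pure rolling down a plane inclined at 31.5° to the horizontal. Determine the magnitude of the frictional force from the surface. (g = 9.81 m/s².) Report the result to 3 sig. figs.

For this body I = (1/2)MR², i.e. k = I/(MR²) = 0.5.
Translational: Mg sinθ − f = Ma. Rotational about the CM: fR = Iα = kMRa, so f = kMa.
Combining, a = g sinθ/(1+k) and f = kMa = kMg sinθ/(1+k).
f = 0.5 × 0.837 × 9.81 × sin31.5° / 1.5 ≈ 1.43 N.

f ≈ 1.43 N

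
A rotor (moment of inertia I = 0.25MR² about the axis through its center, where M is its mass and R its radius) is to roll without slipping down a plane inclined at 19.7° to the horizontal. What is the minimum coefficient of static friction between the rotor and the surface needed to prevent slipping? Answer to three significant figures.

With I = 0.25MR², the ratio k = I/(MR²) is 0.25.
Translational: Mg sinθ − f = Ma. Rotational about the CM: fR = Iα = kMRa, so f = kMa.
These give a = g sinθ/(1+k) and the required friction f = kMg sinθ/(1+k).
The normal force is N = Mg cosθ, so μ_min = f/N = k tanθ/(1+k).
μ_min = 0.25 × tan19.7° / 1.25 ≈ 0.0716.

μ_min ≈ 0.0716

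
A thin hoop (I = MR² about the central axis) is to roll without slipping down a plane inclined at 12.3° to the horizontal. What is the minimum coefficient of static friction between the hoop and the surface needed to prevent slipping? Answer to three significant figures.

μ_min ≈ 0.109

Here I = MR², so the shape factor k = I/(MR²) = 1.
Newton's second law down the slope: Mg sinθ − f = Ma. The torque equation fR = Iα (with α = a/R) gives f = kMa.
These give a = g sinθ/(1+k) and the required friction f = kMg sinθ/(1+k).
With N = Mg cosθ, the no-slip condition f ≤ μN gives μ_min = f/N = k tanθ/(1+k).
μ_min = 1 × tan12.3° / 2 ≈ 0.109.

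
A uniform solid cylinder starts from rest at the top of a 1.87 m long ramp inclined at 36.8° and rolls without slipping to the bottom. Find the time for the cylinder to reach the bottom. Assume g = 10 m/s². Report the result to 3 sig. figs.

t ≈ 0.968 s

With I = (1/2)MR², the ratio k = I/(MR²) is 0.5.
Along the incline Mg sinθ − f = Ma, and torque about the center fR = Iα = kMR²(a/R) gives f = kMa.
Hence a = g sinθ/(1+k) = 10×sin36.8°/1.5 = 3.993 m/s².
Starting from rest, L = ½at², so t = √(2L/a) = √(2×1.87/3.993) ≈ 0.968 s.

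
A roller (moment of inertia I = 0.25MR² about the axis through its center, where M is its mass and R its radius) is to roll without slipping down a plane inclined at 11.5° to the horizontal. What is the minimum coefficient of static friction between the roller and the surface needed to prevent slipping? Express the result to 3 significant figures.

The moment of inertia is 0.25MR², giving k ≡ I/(MR²) = 0.25.
Translational: Mg sinθ − f = Ma. Rotational about the CM: fR = Iα = kMRa, so f = kMa.
These give a = g sinθ/(1+k) and the required friction f = kMg sinθ/(1+k).
With N = Mg cosθ, the no-slip condition f ≤ μN gives μ_min = f/N = k tanθ/(1+k).
μ_min = 0.25 × tan11.5° / 1.25 ≈ 0.0407.

μ_min ≈ 0.0407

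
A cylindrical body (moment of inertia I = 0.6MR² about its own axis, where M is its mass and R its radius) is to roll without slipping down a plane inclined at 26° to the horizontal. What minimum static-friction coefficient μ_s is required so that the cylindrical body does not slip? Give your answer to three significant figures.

With I = 0.6MR², the ratio k = I/(MR²) is 0.6.
Along the incline Mg sinθ − f = Ma, and torque about the center fR = Iα = kMR²(a/R) gives f = kMa.
These give a = g sinθ/(1+k) and the required friction f = kMg sinθ/(1+k).
The normal force is N = Mg cosθ, so μ_min = f/N = k tanθ/(1+k).
μ_min = 0.6 × tan26° / 1.6 ≈ 0.183.

μ_min ≈ 0.183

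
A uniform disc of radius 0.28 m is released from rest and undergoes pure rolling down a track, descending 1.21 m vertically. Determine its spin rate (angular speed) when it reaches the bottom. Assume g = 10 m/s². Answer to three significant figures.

ω ≈ 14.3 rad/s

With I = (1/2)MR², the ratio k = I/(MR²) is 0.5.
Pure rolling means v = ωR; then KE = ½Mv² + ½I(v/R)² = ½(1+k)Mv² = (3/4)Mv².
Energy conservation Mgh = ½(1+k)Mv² gives v = √(2gh/(1+k)) = √(2 × 10 × 1.21 / 1.5) = 4.017 m/s.
Then ω = v/R = 4.017 / 0.28 ≈ 14.3 rad/s.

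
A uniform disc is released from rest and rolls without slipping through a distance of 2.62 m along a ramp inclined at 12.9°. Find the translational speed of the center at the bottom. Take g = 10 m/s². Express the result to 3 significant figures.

v ≈ 2.79 m/s

Here I = (1/2)MR², so the shape factor k = I/(MR²) = 0.5.
The rolling condition ω = v/R makes the rotational term ½I(v/R)² = ½kMv², so KE_total = ½(1+k)Mv² = (3/4)Mv².
The vertical drop is h = L sinθ = 2.62 × sin12.9° = 0.5849 m.
Energy conservation: Mgh = (3/4)Mv², so v = √(2gh/(1+k)) = √(2 × 10 × 0.5849 / 1.5) ≈ 2.79 m/s.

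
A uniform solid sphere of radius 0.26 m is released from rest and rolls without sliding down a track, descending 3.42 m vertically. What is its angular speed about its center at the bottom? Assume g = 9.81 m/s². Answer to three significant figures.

ω ≈ 26.6 rad/s

With I = (2/5)MR², the ratio k = I/(MR²) is 0.4.
Since it rolls without slipping, ω = v/R and KE = ½Mv² + ½Iω² = ½(1+k)Mv² = (7/10)Mv².
Energy conservation Mgh = ½(1+k)Mv² gives v = √(2gh/(1+k)) = √(2 × 9.81 × 3.42 / 1.4) = 6.923 m/s.
Then ω = v/R = 6.923 / 0.26 ≈ 26.6 rad/s.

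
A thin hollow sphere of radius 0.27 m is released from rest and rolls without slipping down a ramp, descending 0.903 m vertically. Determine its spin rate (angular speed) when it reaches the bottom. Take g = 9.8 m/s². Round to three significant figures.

ω ≈ 12.1 rad/s

With I = (2/3)MR², the ratio k = I/(MR²) is 2/3.
Pure rolling means v = ωR; then KE = ½Mv² + ½I(v/R)² = ½(1+k)Mv² = (5/6)Mv².
Energy conservation Mgh = ½(1+k)Mv² gives v = √(2gh/(1+k)) = √(2 × 9.8 × 0.903 / 1.667) = 3.259 m/s.
Then ω = v/R = 3.259 / 0.27 ≈ 12.1 rad/s.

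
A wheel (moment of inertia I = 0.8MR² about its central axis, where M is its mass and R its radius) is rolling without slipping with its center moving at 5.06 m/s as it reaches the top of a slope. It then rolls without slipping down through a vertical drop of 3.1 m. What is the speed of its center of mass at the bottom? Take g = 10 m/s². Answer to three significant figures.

The moment of inertia is 0.8MR², giving k ≡ I/(MR²) = 0.8.
Since it rolls without slipping, ω = v/R and KE = ½Mv² + ½Iω² = ½(1+k)Mv² = (9/10)Mv².
Conserving energy between top and bottom: (9/10)Mv² = (9/10)Mv₀² + Mgh, hence v² = v₀² + 2gh/(1+k).
v = √(5.06² + 2×10×3.1/1.8) = √60.05 ≈ 7.75 m/s.

v ≈ 7.75 m/s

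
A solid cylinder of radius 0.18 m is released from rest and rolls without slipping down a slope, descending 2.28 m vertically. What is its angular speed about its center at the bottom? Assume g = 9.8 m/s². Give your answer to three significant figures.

ω ≈ 30.3 rad/s

The moment of inertia is (1/2)MR², giving k ≡ I/(MR²) = 0.5.
Pure rolling means v = ωR; then KE = ½Mv² + ½I(v/R)² = ½(1+k)Mv² = (3/4)Mv².
Energy conservation Mgh = ½(1+k)Mv² gives v = √(2gh/(1+k)) = √(2 × 9.8 × 2.28 / 1.5) = 5.458 m/s.
The angular speed follows from ω = v/R = 5.458/0.18 ≈ 30.3 rad/s.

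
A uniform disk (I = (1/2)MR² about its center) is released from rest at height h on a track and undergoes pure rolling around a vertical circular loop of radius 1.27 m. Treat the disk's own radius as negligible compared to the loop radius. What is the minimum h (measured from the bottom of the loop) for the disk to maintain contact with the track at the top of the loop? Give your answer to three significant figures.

h_min ≈ 3.49 m

With I = (1/2)MR², the ratio k = I/(MR²) is 0.5.
At the top of the loop, the minimum-contact condition is Mg = Mv_top²/r, so v_top² = gr.
With ω = v/R, the kinetic energy at speed v is ½(1+k)Mv² = (3/4)Mv².
Energy conservation from release (height h) to the top (height 2r): Mgh = Mg(2r) + (3/4)M·gr.
Thus h_min = 2r + (1+k)r/2 = r(2 + 1.5/2) = 1.27 × 2.75 ≈ 3.49 m.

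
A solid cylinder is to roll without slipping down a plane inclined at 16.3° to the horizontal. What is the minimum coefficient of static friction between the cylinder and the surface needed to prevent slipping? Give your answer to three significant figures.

For this body I = (1/2)MR², i.e. k = I/(MR²) = 0.5.
Along the incline Mg sinθ − f = Ma, and torque about the center fR = Iα = kMR²(a/R) gives f = kMa.
These give a = g sinθ/(1+k) and the required friction f = kMg sinθ/(1+k).
With N = Mg cosθ, the no-slip condition f ≤ μN gives μ_min = f/N = k tanθ/(1+k).
μ_min = 0.5 × tan16.3° / 1.5 ≈ 0.0975.

μ_min ≈ 0.0975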